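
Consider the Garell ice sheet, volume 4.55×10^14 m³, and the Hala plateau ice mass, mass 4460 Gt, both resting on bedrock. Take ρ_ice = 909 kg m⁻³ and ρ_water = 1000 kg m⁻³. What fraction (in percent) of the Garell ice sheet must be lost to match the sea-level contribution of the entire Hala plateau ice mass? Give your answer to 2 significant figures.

≈ 1.1 %

Equal sea-level rise means equal mass of meltwater, i.e. equal mass of ice lost.
Ice mass of Hala: 4.460×10^15 kg; ice mass of Garell: 4.136×10^17 kg.
Fraction required = 4.460×10^15 / 4.136×10^17 = 0.0108 → 1.1 %.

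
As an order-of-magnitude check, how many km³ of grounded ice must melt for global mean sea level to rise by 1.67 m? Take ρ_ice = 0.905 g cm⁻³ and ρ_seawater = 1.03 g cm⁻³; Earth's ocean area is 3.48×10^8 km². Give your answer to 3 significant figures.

Required water volume = Δh × A = 1.67 m × 3.48×10^14 m² = 5.812×10^14 m³ = 5.812×10^5 km³.
Ice volume = water volume × ρ_w/ρ_ice = 5.812×10^5 × 1030/905 = 6.61×10^5 km³.

≈ 6.61×10^5 km³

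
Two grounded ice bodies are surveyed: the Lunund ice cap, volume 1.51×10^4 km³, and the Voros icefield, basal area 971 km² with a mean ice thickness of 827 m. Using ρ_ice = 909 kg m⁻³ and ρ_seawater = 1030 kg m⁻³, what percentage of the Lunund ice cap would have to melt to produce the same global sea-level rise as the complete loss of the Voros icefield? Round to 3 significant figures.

≈ 5.32 %

Equal sea-level rise means equal mass of meltwater, i.e. equal mass of ice lost.
Ice mass of Voros: 7.299×10^14 kg; ice mass of Lunund: 1.373×10^16 kg.
Fraction required = 7.299×10^14 / 1.373×10^16 = 0.0532 → 5.32 %.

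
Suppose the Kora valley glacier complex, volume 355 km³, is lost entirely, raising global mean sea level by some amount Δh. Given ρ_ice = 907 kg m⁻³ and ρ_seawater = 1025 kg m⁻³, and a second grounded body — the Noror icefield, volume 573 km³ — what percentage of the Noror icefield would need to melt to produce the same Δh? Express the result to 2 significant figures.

Equal sea-level rise means equal mass of meltwater, i.e. equal mass of ice lost.
Ice mass of Kora: 3.220×10^14 kg; ice mass of Noror: 5.197×10^14 kg.
Fraction required = 3.220×10^14 / 5.197×10^14 = 0.620 → 62 %.

≈ 62 %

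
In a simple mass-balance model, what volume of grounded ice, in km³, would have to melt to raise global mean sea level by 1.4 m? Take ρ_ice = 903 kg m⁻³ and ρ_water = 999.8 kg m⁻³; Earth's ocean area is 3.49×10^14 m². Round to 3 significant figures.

≈ 5.41×10^5 km³

Required water volume = Δh × A = 1.4 m × 3.49×10^14 m² = 4.886×10^14 m³ = 4.886×10^5 km³.
Ice volume = water volume × ρ_w/ρ_ice = 4.886×10^5 × 999.8/903 = 5.41×10^5 km³.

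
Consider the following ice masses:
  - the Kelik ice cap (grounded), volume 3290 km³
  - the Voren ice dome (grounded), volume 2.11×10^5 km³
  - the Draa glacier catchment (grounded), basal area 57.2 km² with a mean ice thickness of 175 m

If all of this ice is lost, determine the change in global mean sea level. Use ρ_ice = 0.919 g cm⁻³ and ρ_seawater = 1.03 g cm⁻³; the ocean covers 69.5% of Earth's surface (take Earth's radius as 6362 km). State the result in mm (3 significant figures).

Kelik: 3290 km³ × (919/1030) = 2935 km³ of water.
Voren: 2.11×10^5 km³ × (919/1030) = 1.883×10^5 km³ of water.
Draa: ice volume = 57.2 km² × 175 m = 10.01 km³; 10.01 × (919/1030) = 8.931 km³ of water.
Total added water ≈ 1.912×10^14 m³ over 3.53×10^14 m² → Δh = 0.541 m = 541 mm.

≈ 541 mm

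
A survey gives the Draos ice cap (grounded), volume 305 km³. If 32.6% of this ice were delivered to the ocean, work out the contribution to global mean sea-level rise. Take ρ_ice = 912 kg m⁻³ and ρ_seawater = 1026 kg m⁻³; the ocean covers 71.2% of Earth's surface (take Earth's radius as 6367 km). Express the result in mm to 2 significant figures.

≈ 0.24 mm

Draos: 0.326 × 305 km³ × (912/1026) = 88.38 km³ of water.
Spread over 3.63×10^14 m² of ocean, Δh = 8.838×10^10 / 3.63×10^14 = 2.44×10^-4 m = 0.24 mm.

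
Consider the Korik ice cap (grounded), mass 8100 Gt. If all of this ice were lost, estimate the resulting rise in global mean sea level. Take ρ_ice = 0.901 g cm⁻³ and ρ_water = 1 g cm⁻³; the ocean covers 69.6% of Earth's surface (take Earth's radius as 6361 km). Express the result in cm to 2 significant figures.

Korik: 8100 Gt = 8.100×10^15 kg; dividing by ρ_w = 1 g cm⁻³ = 1000 kg m⁻³ gives 8.100×10^12 m³ of water.
Spread over 3.54×10^14 m² of ocean, Δh = 8.100×10^12 / 3.54×10^14 = 0.0229 m = 2.3 cm.

≈ 2.3 cm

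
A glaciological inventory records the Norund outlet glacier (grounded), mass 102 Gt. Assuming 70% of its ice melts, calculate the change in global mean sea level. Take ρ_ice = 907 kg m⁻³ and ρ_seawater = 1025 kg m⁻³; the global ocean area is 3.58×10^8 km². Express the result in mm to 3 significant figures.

Norund: 0.7 × 102 Gt = 7.140×10^13 kg; dividing by ρ_w = 1025 kg m⁻³ gives 6.966×10^10 m³ of water.
Spread over 3.58×10^14 m² of ocean, Δh = 6.966×10^10 / 3.58×10^14 = 1.95×10^-4 m = 0.195 mm.

≈ 0.195 mm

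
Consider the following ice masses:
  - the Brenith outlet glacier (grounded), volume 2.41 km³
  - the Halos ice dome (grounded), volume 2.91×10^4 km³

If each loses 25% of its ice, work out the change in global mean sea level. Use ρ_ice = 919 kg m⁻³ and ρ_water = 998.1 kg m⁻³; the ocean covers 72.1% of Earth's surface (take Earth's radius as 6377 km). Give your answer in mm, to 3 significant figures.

Brenith: 0.25 × 2.41 km³ × (919/998.1) = 0.5548 km³ of water.
Halos: 0.25 × 2.91×10^4 km³ × (919/998.1) = 6698 km³ of water.
Total added water ≈ 6.699×10^12 m³ over 3.68×10^14 m² → Δh = 0.0182 m = 18.2 mm.

≈ 18.2 mm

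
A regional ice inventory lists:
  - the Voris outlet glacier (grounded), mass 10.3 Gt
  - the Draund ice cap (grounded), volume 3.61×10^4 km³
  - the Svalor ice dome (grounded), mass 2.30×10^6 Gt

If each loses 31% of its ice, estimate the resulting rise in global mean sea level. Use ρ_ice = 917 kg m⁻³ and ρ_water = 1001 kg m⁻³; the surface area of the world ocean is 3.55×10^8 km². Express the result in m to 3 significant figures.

≈ 2.04 m

Voris: 0.31 × 10.3 Gt = 3.193×10^12 kg; dividing by ρ_w = 1001 kg m⁻³ gives 3.190×10^9 m³ of water.
Draund: 0.31 × 3.61×10^4 km³ × (917/1001) = 1.025×10^4 km³ of water.
Svalor: 0.31 × 2.30×10^6 Gt = 7.130×10^17 kg; dividing by ρ_w = 1001 kg m⁻³ gives 7.123×10^14 m³ of water.
Total added water ≈ 7.225×10^14 m³ over 3.55×10^14 m² → Δh = 2.04 m.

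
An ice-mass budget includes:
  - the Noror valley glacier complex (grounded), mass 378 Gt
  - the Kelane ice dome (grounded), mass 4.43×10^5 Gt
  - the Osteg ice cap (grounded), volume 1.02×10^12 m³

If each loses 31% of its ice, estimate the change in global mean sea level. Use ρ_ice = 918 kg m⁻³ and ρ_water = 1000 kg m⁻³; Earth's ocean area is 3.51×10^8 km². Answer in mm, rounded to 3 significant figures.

≈ 392 mm

Noror: 0.31 × 378 Gt = 1.172×10^14 kg; dividing by ρ_w = 1000 kg m⁻³ gives 1.172×10^11 m³ of water.
Kelane: 0.31 × 4.43×10^5 Gt = 1.373×10^17 kg; dividing by ρ_w = 1000 kg m⁻³ gives 1.373×10^14 m³ of water.
Osteg: 0.31 × 1.02×10^12 m³ × (918/1000) = 2.903×10^11 m³ of water.
Total added water ≈ 1.377×10^14 m³ over 3.51×10^14 m² → Δh = 0.392 m = 392 mm.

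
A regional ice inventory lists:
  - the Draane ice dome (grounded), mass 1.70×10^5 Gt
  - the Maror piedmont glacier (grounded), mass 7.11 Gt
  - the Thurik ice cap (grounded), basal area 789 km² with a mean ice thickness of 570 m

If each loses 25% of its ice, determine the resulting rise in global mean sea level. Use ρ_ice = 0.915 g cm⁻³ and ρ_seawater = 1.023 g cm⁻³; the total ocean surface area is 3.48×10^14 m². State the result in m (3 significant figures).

≈ 0.120 m

Draane: 0.25 × 1.70×10^5 Gt = 4.250×10^16 kg; dividing by ρ_w = 1.023 g cm⁻³ = 1023 kg m⁻³ gives 4.154×10^13 m³ of water.
Maror: 0.25 × 7.11 Gt = 1.778×10^12 kg; dividing by ρ_w = 1023 kg m⁻³ gives 1.738×10^9 m³ of water.
Thurik: ice volume = 789 km² × 570 m = 449.7 km³; 0.25 × 449.7 × (915/1023) = 100.6 km³ of water.
Total added water ≈ 4.165×10^13 m³ over 3.48×10^14 m² → Δh = 0.120 m.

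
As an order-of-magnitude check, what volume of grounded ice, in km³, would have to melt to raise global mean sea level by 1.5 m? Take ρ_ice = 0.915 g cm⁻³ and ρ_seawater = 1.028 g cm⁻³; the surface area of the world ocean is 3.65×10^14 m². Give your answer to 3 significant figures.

Required water volume = Δh × A = 1.5 m × 3.65×10^14 m² = 5.475×10^14 m³ = 5.475×10^5 km³.
Ice volume = water volume × ρ_w/ρ_ice = 5.475×10^5 × 1028/915 = 6.15×10^5 km³.

≈ 6.15×10^5 km³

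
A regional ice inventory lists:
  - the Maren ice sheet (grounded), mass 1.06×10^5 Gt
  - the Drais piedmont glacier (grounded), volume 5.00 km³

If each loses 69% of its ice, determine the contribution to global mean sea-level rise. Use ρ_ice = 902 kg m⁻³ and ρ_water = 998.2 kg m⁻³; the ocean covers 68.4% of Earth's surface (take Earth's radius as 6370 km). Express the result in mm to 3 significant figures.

Maren: 0.69 × 1.06×10^5 Gt = 7.314×10^16 kg; dividing by ρ_w = 998.2 kg m⁻³ gives 7.327×10^13 m³ of water.
Drais: 0.69 × 5.00 km³ × (902/998.2) = 3.118 km³ of water.
Total added water ≈ 7.328×10^13 m³ over 3.49×10^14 m² → Δh = 0.210 m = 210 mm.

≈ 210 mm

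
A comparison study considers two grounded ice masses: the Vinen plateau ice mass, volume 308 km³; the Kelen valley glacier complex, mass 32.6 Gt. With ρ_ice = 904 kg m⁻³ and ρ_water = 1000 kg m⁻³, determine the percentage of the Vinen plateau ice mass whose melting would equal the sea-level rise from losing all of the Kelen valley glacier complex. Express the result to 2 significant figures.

≈ 12 %

Equal sea-level rise means equal mass of meltwater, i.e. equal mass of ice lost.
Ice mass of Kelen: 3.260×10^13 kg; ice mass of Vinen: 2.784×10^14 kg.
Fraction required = 3.260×10^13 / 2.784×10^14 = 0.117 → 12 %.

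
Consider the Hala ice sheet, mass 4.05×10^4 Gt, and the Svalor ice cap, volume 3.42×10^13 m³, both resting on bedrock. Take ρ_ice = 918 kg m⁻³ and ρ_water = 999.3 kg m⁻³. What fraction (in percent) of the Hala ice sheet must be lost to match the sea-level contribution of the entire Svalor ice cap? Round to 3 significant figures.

≈ 77.5 %

Equal sea-level rise means equal mass of meltwater, i.e. equal mass of ice lost.
Ice mass of Svalor: 3.140×10^16 kg; ice mass of Hala: 4.050×10^16 kg.
Fraction required = 3.140×10^16 / 4.050×10^16 = 0.775 → 77.5 %.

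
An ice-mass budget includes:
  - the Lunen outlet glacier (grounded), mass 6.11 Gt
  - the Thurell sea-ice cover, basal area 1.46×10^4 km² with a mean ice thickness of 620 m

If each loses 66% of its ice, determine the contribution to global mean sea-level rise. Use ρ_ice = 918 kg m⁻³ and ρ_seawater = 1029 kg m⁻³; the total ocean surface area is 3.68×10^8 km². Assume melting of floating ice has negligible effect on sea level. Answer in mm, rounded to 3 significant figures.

Lunen: 0.66 × 6.11 Gt = 4.033×10^12 kg; dividing by ρ_w = 1029 kg m⁻³ gives 3.919×10^9 m³ of water.
The Thurell sea-ice cover is floating and already displaces its own weight of water, so its melt adds essentially nothing to sea level.
Total added water ≈ 3.919×10^9 m³ over 3.68×10^14 m² → Δh = 1.06×10^-5 m = 0.0106 mm.

≈ 0.0106 mm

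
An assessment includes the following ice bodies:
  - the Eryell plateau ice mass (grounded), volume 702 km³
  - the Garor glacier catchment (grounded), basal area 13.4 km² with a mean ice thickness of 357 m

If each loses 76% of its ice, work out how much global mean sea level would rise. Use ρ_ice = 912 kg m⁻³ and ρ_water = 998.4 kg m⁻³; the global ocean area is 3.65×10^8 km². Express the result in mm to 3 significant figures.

Eryell: 0.76 × 702 km³ × (912/998.4) = 487.4 km³ of water.
Garor: ice volume = 13.4 km² × 357 m = 4.784 km³; 0.76 × 4.784 × (912/998.4) = 3.321 km³ of water.
Total added water ≈ 4.907×10^11 m³ over 3.65×10^14 m² → Δh = 1.34×10^-3 m = 1.34 mm.

≈ 1.34 mm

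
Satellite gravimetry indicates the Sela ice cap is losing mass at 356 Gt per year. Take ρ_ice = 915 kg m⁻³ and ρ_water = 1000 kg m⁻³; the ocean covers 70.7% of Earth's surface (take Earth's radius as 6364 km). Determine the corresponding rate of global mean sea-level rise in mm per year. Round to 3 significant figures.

ρ_w = 1000 kg m⁻³. Annual water volume added = 356 Gt / ρ_w = 3.560×10^14 kg / 1000 kg m⁻³ = 3.560×10^11 m³.
Δh per year = 3.560×10^11 / 3.60×10^14 = 9.89×10^-4 m = 0.989 mm.

≈ 0.989 mm/yr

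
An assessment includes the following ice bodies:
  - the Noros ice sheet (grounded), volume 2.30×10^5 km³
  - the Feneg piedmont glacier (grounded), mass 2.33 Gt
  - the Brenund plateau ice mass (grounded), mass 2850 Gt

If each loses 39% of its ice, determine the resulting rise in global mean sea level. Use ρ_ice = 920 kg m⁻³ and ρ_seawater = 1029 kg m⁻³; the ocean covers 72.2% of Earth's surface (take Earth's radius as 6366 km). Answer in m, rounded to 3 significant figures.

≈ 0.221 m

Noros: 0.39 × 2.30×10^5 km³ × (920/1029) = 8.020×10^4 km³ of water.
Feneg: 0.39 × 2.33 Gt = 9.087×10^11 kg; dividing by ρ_w = 1029 kg m⁻³ gives 8.831×10^8 m³ of water.
Brenund: 0.39 × 2850 Gt = 1.112×10^15 kg; dividing by ρ_w = 1029 kg m⁻³ gives 1.080×10^12 m³ of water.
Total added water ≈ 8.128×10^13 m³ over 3.68×10^14 m² → Δh = 0.221 m.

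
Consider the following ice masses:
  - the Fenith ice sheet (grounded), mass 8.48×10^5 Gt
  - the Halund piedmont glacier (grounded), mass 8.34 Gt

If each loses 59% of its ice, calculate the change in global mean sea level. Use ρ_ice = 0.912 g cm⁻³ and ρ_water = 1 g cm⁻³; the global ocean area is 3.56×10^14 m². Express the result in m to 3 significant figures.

≈ 1.41 m

Fenith: 0.59 × 8.48×10^5 Gt = 5.003×10^17 kg; dividing by ρ_w = 1 g cm⁻³ = 1000 kg m⁻³ gives 5.003×10^14 m³ of water.
Halund: 0.59 × 8.34 Gt = 4.921×10^12 kg; dividing by ρ_w = 1000 kg m⁻³ gives 4.921×10^9 m³ of water.
Total added water ≈ 5.003×10^14 m³ over 3.56×10^14 m² → Δh = 1.41 m.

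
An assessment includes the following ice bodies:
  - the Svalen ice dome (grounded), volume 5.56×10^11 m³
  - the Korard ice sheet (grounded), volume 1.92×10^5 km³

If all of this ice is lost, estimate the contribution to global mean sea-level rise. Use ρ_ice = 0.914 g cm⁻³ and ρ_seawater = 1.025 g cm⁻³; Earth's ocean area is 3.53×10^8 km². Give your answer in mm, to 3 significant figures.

Svalen: 5.56×10^11 m³ × (914/1025) = 4.958×10^11 m³ of water.
Korard: 1.92×10^5 km³ × (914/1025) = 1.712×10^5 km³ of water.
Total added water ≈ 1.717×10^14 m³ over 3.53×10^14 m² → Δh = 0.486 m = 486 mm.

≈ 486 mm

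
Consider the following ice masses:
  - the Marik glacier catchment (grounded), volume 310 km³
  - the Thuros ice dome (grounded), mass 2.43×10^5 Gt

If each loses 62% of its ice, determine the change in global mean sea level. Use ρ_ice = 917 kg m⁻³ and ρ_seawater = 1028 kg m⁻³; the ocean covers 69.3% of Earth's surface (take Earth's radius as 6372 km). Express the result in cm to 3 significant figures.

≈ 41.5 cm

Marik: 0.62 × 310 km³ × (917/1028) = 171.4 km³ of water.
Thuros: 0.62 × 2.43×10^5 Gt = 1.507×10^17 kg; dividing by ρ_w = 1028 kg m⁻³ gives 1.466×10^14 m³ of water.
Total added water ≈ 1.467×10^14 m³ over 3.54×10^14 m² → Δh = 0.415 m = 41.5 cm.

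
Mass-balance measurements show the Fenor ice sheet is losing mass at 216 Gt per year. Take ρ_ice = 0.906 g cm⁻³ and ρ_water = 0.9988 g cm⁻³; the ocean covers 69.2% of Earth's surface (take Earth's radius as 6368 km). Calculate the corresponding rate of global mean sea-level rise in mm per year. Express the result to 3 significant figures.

ρ_w = 0.9988 g cm⁻³ = 998.8 kg m⁻³. Annual water volume added = 216 Gt / ρ_w = 2.160×10^14 kg / 998.8 kg m⁻³ = 2.163×10^11 m³.
Δh per year = 2.163×10^11 / 3.53×10^14 = 6.13×10^-4 m = 0.613 mm.

≈ 0.613 mm/yr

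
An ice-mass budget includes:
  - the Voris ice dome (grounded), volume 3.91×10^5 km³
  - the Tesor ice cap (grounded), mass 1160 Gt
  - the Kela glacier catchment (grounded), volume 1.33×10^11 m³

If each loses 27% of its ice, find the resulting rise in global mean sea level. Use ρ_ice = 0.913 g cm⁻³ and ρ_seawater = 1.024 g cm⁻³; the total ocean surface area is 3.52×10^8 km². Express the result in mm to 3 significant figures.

≈ 268 mm

Voris: 0.27 × 3.91×10^5 km³ × (913/1024) = 9.413×10^4 km³ of water.
Tesor: 0.27 × 1160 Gt = 3.132×10^14 kg; dividing by ρ_w = 1.024 g cm⁻³ = 1024 kg m⁻³ gives 3.059×10^11 m³ of water.
Kela: 0.27 × 1.33×10^11 m³ × (913/1024) = 3.202×10^10 m³ of water.
Total added water ≈ 9.446×10^13 m³ over 3.52×10^14 m² → Δh = 0.268 m = 268 mm.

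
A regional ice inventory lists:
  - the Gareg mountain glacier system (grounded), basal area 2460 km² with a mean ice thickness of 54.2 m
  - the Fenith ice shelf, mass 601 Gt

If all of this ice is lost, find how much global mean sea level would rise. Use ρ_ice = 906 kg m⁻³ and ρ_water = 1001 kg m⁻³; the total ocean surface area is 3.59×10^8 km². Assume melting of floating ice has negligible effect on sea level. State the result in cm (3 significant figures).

Gareg: ice volume = 2460 km² × 54.2 m = 133.3 km³; 133.3 × (906/1001) = 120.7 km³ of water.
The Fenith ice shelf is floating and already displaces its own weight of water, so its melt adds essentially nothing to sea level.
Total added water ≈ 1.207×10^11 m³ over 3.59×10^14 m² → Δh = 3.36×10^-4 m = 0.0336 cm.

≈ 0.0336 cm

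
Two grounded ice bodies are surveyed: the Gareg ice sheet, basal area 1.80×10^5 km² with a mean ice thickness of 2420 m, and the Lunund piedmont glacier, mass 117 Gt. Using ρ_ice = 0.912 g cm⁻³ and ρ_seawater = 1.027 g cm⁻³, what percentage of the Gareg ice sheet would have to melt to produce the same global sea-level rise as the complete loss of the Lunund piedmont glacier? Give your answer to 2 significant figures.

Equal sea-level rise means equal mass of meltwater, i.e. equal mass of ice lost.
Ice mass of Lunund: 1.170×10^14 kg; ice mass of Gareg: 3.973×10^17 kg.
Fraction required = 1.170×10^14 / 3.973×10^17 = 2.95×10^-4 → 0.029 %.

≈ 0.029 %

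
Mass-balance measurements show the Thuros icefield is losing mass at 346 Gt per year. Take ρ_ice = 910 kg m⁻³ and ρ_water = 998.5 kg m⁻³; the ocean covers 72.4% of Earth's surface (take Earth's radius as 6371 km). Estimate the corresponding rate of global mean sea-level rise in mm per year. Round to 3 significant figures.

ρ_w = 998.5 kg m⁻³. Annual water volume added = 346 Gt / ρ_w = 3.460×10^14 kg / 998.5 kg m⁻³ = 3.465×10^11 m³.
Δh per year = 3.465×10^11 / 3.69×10^14 = 9.38×10^-4 m = 0.938 mm.

≈ 0.938 mm/yr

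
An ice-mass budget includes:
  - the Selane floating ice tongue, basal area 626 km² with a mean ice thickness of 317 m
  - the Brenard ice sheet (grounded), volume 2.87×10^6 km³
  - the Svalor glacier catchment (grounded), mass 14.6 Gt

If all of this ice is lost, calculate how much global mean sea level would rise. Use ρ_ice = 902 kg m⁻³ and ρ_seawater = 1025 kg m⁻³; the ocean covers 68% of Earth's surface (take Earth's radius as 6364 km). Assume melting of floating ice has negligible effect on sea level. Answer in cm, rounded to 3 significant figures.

≈ 730 cm

The Selane floating ice tongue is floating and already displaces its own weight of water, so its melt adds essentially nothing to sea level.
Brenard: 2.87×10^6 km³ × (902/1025) = 2.526×10^6 km³ of water.
Svalor: 14.6 Gt = 1.460×10^13 kg; dividing by ρ_w = 1025 kg m⁻³ gives 1.424×10^10 m³ of water.
Total added water ≈ 2.526×10^15 m³ over 3.46×10^14 m² → Δh = 7.30 m = 730 cm.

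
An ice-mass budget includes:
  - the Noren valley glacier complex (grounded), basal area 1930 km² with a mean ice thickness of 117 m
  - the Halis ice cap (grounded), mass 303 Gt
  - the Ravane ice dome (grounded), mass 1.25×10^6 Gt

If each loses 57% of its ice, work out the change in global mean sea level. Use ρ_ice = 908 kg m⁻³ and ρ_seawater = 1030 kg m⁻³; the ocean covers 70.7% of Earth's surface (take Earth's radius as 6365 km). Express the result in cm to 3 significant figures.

≈ 192 cm

Noren: ice volume = 1930 km² × 117 m = 225.8 km³; 0.57 × 225.8 × (908/1030) = 113.5 km³ of water.
Halis: 0.57 × 303 Gt = 1.727×10^14 kg; dividing by ρ_w = 1030 kg m⁻³ gives 1.677×10^11 m³ of water.
Ravane: 0.57 × 1.25×10^6 Gt = 7.125×10^17 kg; dividing by ρ_w = 1030 kg m⁻³ gives 6.917×10^14 m³ of water.
Total added water ≈ 6.920×10^14 m³ over 3.60×10^14 m² → Δh = 1.92 m = 192 cm.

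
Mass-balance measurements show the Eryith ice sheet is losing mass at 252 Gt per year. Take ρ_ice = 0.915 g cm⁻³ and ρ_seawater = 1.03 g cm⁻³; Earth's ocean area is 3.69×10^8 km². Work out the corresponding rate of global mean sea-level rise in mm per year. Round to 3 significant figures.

≈ 0.663 mm/yr

ρ_w = 1.03 g cm⁻³ = 1030 kg m⁻³. Annual water volume added = 252 Gt / ρ_w = 2.520×10^14 kg / 1030 kg m⁻³ = 2.447×10^11 m³.
Δh per year = 2.447×10^11 / 3.69×10^14 = 6.63×10^-4 m = 0.663 mm.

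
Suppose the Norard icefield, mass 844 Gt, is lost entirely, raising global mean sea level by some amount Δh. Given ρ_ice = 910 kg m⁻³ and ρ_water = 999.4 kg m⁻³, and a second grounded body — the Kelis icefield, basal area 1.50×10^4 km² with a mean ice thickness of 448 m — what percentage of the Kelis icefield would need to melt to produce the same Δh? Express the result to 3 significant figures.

Equal sea-level rise means equal mass of meltwater, i.e. equal mass of ice lost.
Ice mass of Norard: 8.440×10^14 kg; ice mass of Kelis: 6.115×10^15 kg.
Fraction required = 8.440×10^14 / 6.115×10^15 = 0.138 → 13.8 %.

≈ 13.8 %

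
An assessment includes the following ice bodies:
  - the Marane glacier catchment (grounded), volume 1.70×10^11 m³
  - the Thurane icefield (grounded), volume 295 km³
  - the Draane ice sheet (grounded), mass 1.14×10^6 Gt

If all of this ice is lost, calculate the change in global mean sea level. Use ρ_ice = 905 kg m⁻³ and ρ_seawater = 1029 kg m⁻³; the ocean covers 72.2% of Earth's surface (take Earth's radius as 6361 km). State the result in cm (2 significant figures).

Marane: 1.70×10^11 m³ × (905/1029) = 1.495×10^11 m³ of water.
Thurane: 295 km³ × (905/1029) = 259.5 km³ of water.
Draane: 1.14×10^6 Gt = 1.140×10^18 kg; dividing by ρ_w = 1029 kg m⁻³ gives 1.108×10^15 m³ of water.
Total added water ≈ 1.108×10^15 m³ over 3.67×10^14 m² → Δh = 3.02 m = 300 cm.

≈ 300 cm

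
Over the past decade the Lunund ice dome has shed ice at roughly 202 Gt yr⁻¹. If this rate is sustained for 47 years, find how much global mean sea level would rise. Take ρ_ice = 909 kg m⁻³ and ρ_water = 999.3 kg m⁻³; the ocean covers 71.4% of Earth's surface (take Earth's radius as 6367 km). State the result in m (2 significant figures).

≈ 0.026 m

Total mass lost = 202 Gt/yr × 47 yr = 9494 Gt = 9.494×10^15 kg.
ρ_w = 999.3 kg m⁻³, so water volume = 9.494×10^15 / 999.3 = 9.501×10^12 m³.
Δh = 9.501×10^12 / 3.64×10^14 = 0.0261 m.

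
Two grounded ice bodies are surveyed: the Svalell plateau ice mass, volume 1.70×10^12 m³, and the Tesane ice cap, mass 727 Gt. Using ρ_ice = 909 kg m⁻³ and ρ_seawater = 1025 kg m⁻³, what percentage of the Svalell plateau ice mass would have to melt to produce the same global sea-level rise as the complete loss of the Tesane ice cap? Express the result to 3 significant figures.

≈ 47.0 %

Equal sea-level rise means equal mass of meltwater, i.e. equal mass of ice lost.
Ice mass of Tesane: 7.270×10^14 kg; ice mass of Svalell: 1.545×10^15 kg.
Fraction required = 7.270×10^14 / 1.545×10^15 = 0.470 → 47.0 %.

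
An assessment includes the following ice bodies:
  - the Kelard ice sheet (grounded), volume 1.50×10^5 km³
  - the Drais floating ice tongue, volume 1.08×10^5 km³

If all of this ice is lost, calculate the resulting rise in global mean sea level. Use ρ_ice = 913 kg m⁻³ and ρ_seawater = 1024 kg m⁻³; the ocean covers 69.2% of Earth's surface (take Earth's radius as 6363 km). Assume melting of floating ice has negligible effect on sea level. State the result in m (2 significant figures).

≈ 0.38 m

Kelard: 1.50×10^5 km³ × (913/1024) = 1.337×10^5 km³ of water.
The Drais floating ice tongue is floating and already displaces its own weight of water, so its melt adds essentially nothing to sea level.
Total added water ≈ 1.337×10^14 m³ over 3.52×10^14 m² → Δh = 0.380 m.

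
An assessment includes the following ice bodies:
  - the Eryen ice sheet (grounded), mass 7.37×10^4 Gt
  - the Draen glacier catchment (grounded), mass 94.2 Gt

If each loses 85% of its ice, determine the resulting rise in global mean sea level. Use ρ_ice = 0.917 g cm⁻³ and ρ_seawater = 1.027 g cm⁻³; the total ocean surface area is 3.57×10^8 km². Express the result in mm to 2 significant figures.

Eryen: 0.85 × 7.37×10^4 Gt = 6.264×10^16 kg; dividing by ρ_w = 1.027 g cm⁻³ = 1027 kg m⁻³ gives 6.100×10^13 m³ of water.
Draen: 0.85 × 94.2 Gt = 8.007×10^13 kg; dividing by ρ_w = 1027 kg m⁻³ gives 7.796×10^10 m³ of water.
Total added water ≈ 6.108×10^13 m³ over 3.57×10^14 m² → Δh = 0.171 m = 170 mm.

≈ 170 mm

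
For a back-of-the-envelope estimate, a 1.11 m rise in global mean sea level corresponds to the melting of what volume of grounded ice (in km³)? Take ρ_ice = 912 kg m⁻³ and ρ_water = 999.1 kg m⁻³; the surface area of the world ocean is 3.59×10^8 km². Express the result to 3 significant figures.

≈ 4.37×10^5 km³

Required water volume = Δh × A = 1.11 m × 3.59×10^14 m² = 3.985×10^14 m³ = 3.985×10^5 km³.
Ice volume = water volume × ρ_w/ρ_ice = 3.985×10^5 × 999.1/912 = 4.37×10^5 km³.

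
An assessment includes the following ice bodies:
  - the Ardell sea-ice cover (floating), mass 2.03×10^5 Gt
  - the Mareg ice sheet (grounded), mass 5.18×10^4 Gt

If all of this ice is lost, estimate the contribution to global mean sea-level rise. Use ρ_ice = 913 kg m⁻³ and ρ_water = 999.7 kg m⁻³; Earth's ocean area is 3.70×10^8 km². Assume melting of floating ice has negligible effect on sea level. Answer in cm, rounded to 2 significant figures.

The Ardell sea-ice cover is floating and already displaces its own weight of water, so its melt adds essentially nothing to sea level.
Mareg: 5.18×10^4 Gt = 5.180×10^16 kg; dividing by ρ_w = 999.7 kg m⁻³ gives 5.182×10^13 m³ of water.
Total added water ≈ 5.182×10^13 m³ over 3.70×10^14 m² → Δh = 0.140 m = 14 cm.

≈ 14 cm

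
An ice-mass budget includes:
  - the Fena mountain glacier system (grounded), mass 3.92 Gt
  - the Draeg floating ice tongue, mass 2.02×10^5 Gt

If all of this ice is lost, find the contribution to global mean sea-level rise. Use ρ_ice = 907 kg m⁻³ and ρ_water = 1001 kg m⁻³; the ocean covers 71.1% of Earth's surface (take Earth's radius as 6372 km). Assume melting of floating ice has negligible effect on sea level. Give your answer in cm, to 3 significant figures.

Fena: 3.92 Gt = 3.920×10^12 kg; dividing by ρ_w = 1001 kg m⁻³ gives 3.916×10^9 m³ of water.
The Draeg floating ice tongue is floating and already displaces its own weight of water, so its melt adds essentially nothing to sea level.
Total added water ≈ 3.916×10^9 m³ over 3.63×10^14 m² → Δh = 1.08×10^-5 m = 1.08×10^-3 cm.

≈ 1.08×10^-3 cm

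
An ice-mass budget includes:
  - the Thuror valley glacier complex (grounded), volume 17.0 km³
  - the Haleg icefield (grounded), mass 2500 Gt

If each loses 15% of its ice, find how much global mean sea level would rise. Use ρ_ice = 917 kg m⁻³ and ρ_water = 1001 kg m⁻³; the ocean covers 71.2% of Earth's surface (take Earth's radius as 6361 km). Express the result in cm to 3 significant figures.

≈ 0.104 cm

Thuror: 0.15 × 17.0 km³ × (917/1001) = 2.336 km³ of water.
Haleg: 0.15 × 2500 Gt = 3.750×10^14 kg; dividing by ρ_w = 1001 kg m⁻³ gives 3.746×10^11 m³ of water.
Total added water ≈ 3.770×10^11 m³ over 3.62×10^14 m² → Δh = 1.04×10^-3 m = 0.104 cm.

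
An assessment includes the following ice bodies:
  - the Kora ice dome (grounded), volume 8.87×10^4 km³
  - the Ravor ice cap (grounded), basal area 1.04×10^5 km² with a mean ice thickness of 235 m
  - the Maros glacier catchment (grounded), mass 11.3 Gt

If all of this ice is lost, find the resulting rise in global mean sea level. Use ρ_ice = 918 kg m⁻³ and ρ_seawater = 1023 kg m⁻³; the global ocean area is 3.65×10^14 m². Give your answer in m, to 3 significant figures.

Kora: 8.87×10^4 km³ × (918/1023) = 7.960×10^4 km³ of water.
Ravor: ice volume = 1.04×10^5 km² × 235 m = 2.444×10^4 km³; 2.444×10^4 × (918/1023) = 2.193×10^4 km³ of water.
Maros: 11.3 Gt = 1.130×10^13 kg; dividing by ρ_w = 1023 kg m⁻³ gives 1.105×10^10 m³ of water.
Total added water ≈ 1.015×10^14 m³ over 3.65×10^14 m² → Δh = 0.278 m.

≈ 0.278 m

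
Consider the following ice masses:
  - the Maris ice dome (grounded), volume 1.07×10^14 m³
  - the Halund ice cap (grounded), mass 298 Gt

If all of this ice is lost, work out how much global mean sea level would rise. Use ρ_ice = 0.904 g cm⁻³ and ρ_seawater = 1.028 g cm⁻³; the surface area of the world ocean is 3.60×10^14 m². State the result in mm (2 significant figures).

≈ 260 mm

Maris: 1.07×10^14 m³ × (904/1028) = 9.409×10^13 m³ of water.
Halund: 298 Gt = 2.980×10^14 kg; dividing by ρ_w = 1.028 g cm⁻³ = 1028 kg m⁻³ gives 2.899×10^11 m³ of water.
Total added water ≈ 9.438×10^13 m³ over 3.60×10^14 m² → Δh = 0.262 m = 260 mm.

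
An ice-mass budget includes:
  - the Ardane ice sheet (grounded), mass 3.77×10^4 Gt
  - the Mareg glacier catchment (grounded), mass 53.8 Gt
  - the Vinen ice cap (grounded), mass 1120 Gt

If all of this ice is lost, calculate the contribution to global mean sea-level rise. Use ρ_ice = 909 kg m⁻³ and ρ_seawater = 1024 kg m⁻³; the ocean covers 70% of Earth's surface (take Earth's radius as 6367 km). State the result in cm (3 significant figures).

Ardane: 3.77×10^4 Gt = 3.770×10^16 kg; dividing by ρ_w = 1024 kg m⁻³ gives 3.682×10^13 m³ of water.
Mareg: 53.8 Gt = 5.380×10^13 kg; dividing by ρ_w = 1024 kg m⁻³ gives 5.254×10^10 m³ of water.
Vinen: 1120 Gt = 1.120×10^15 kg; dividing by ρ_w = 1024 kg m⁻³ gives 1.094×10^12 m³ of water.
Total added water ≈ 3.796×10^13 m³ over 3.57×10^14 m² → Δh = 0.106 m = 10.6 cm.

≈ 10.6 cm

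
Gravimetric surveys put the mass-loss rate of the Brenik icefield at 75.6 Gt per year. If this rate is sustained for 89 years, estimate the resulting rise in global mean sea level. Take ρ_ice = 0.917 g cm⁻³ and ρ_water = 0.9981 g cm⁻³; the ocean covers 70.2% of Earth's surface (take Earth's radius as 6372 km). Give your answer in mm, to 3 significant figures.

≈ 18.8 mm

Total mass lost = 75.6 Gt/yr × 89 yr = 6728 Gt = 6.728×10^15 kg.
ρ_w = 0.9981 g cm⁻³ = 998.1 kg m⁻³, so water volume = 6.728×10^15 / 998.1 = 6.741×10^12 m³.
Δh = 6.741×10^12 / 3.58×10^14 = 0.0188 m = 18.8 mm.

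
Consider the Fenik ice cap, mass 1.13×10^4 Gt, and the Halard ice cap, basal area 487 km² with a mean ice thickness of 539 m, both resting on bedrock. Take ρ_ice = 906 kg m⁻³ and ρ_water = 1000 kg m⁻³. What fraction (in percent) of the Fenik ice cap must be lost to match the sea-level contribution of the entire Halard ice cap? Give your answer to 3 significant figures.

≈ 2.10 %

Equal sea-level rise means equal mass of meltwater, i.e. equal mass of ice lost.
Ice mass of Halard: 2.378×10^14 kg; ice mass of Fenik: 1.130×10^16 kg.
Fraction required = 2.378×10^14 / 1.130×10^16 = 0.0210 → 2.10 %.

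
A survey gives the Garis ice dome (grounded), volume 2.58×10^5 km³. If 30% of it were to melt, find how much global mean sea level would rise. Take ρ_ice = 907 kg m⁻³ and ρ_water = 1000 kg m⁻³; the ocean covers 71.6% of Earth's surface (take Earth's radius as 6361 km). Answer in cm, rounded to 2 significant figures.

Garis: 0.3 × 2.58×10^5 km³ × (907/1000) = 7.020×10^4 km³ of water.
Spread over 3.64×10^14 m² of ocean, Δh = 7.020×10^13 / 3.64×10^14 = 0.193 m = 19 cm.

≈ 19 cm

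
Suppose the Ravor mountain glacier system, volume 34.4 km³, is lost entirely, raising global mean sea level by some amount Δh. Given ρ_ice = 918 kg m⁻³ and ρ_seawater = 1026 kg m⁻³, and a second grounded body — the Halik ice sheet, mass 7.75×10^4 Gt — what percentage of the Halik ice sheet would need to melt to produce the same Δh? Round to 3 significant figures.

Equal sea-level rise means equal mass of meltwater, i.e. equal mass of ice lost.
Ice mass of Ravor: 3.158×10^13 kg; ice mass of Halik: 7.750×10^16 kg.
Fraction required = 3.158×10^13 / 7.750×10^16 = 4.07×10^-4 → 0.0407 %.

≈ 0.0407 %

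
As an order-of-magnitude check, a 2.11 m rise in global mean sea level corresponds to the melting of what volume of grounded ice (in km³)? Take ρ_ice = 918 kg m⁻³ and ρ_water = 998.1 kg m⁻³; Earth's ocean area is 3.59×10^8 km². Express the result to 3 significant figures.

≈ 8.24×10^5 km³

Required water volume = Δh × A = 2.11 m × 3.59×10^14 m² = 7.575×10^14 m³ = 7.575×10^5 km³.
Ice volume = water volume × ρ_w/ρ_ice = 7.575×10^5 × 998.1/918 = 8.24×10^5 km³.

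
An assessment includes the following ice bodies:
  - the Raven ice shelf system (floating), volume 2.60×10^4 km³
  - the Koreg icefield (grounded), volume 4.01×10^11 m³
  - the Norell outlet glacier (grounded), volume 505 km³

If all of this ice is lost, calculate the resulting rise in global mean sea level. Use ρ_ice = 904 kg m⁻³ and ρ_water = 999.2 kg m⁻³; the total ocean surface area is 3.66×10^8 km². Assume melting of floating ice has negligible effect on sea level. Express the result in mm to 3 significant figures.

The Raven ice shelf system is floating and already displaces its own weight of water, so its melt adds essentially nothing to sea level.
Koreg: 4.01×10^11 m³ × (904/999.2) = 3.628×10^11 m³ of water.
Norell: 505 km³ × (904/999.2) = 456.9 km³ of water.
Total added water ≈ 8.197×10^11 m³ over 3.66×10^14 m² → Δh = 2.24×10^-3 m = 2.24 mm.

≈ 2.24 mm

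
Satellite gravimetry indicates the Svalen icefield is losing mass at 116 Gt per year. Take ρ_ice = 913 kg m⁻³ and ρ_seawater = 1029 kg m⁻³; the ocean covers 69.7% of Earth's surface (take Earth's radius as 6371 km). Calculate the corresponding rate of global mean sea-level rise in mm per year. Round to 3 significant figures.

ρ_w = 1029 kg m⁻³. Annual water volume added = 116 Gt / ρ_w = 1.160×10^14 kg / 1029 kg m⁻³ = 1.127×10^11 m³.
Δh per year = 1.127×10^11 / 3.56×10^14 = 3.17×10^-4 m = 0.317 mm.

≈ 0.317 mm/yr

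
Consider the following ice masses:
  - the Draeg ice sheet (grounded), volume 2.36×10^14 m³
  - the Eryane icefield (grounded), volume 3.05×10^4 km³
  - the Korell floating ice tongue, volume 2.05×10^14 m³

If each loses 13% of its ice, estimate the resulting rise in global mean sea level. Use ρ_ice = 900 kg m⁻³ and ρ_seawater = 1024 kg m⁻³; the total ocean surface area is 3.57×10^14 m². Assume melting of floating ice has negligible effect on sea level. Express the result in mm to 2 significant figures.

≈ 85 mm

Draeg: 0.13 × 2.36×10^14 m³ × (900/1024) = 2.696×10^13 m³ of water.
Eryane: 0.13 × 3.05×10^4 km³ × (900/1024) = 3485 km³ of water.
The Korell floating ice tongue is floating and already displaces its own weight of water, so its melt adds essentially nothing to sea level.
Total added water ≈ 3.045×10^13 m³ over 3.57×10^14 m² → Δh = 0.0853 m = 85 mm.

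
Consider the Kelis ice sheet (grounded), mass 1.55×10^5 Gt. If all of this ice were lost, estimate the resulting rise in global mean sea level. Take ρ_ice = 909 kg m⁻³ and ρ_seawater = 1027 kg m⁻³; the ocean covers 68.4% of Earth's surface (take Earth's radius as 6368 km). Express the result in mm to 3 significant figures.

≈ 433 mm

Kelis: 1.55×10^5 Gt = 1.550×10^17 kg; dividing by ρ_w = 1027 kg m⁻³ gives 1.509×10^14 m³ of water.
Spread over 3.49×10^14 m² of ocean, Δh = 1.509×10^14 / 3.49×10^14 = 0.433 m = 433 mm.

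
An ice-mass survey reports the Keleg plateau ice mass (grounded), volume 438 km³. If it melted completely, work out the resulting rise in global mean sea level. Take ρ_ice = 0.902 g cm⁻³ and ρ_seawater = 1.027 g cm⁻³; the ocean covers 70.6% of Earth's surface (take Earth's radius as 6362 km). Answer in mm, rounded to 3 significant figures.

≈ 1.07 mm

Keleg: 438 km³ × (902/1027) = 384.7 km³ of water.
Spread over 3.59×10^14 m² of ocean, Δh = 3.847×10^11 / 3.59×10^14 = 1.07×10^-3 m = 1.07 mm.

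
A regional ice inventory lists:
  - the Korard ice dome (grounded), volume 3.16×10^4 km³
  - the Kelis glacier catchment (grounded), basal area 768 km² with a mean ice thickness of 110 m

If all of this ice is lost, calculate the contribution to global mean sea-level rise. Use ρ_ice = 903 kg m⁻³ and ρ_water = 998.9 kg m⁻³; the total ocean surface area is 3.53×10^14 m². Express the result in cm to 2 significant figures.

Korard: 3.16×10^4 km³ × (903/998.9) = 2.857×10^4 km³ of water.
Kelis: ice volume = 768 km² × 110 m = 84.48 km³; 84.48 × (903/998.9) = 76.37 km³ of water.
Total added water ≈ 2.864×10^13 m³ over 3.53×10^14 m² → Δh = 0.0811 m = 8.1 cm.

≈ 8.1 cm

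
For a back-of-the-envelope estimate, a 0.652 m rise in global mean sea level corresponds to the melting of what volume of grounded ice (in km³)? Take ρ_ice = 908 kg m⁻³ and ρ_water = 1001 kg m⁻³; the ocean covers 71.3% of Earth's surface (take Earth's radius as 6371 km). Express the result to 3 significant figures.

≈ 2.61×10^5 km³

Required water volume = Δh × A = 0.652 m × 3.64×10^14 m² = 2.371×10^14 m³ = 2.371×10^5 km³.
Ice volume = water volume × ρ_w/ρ_ice = 2.371×10^5 × 1001/908 = 2.61×10^5 km³.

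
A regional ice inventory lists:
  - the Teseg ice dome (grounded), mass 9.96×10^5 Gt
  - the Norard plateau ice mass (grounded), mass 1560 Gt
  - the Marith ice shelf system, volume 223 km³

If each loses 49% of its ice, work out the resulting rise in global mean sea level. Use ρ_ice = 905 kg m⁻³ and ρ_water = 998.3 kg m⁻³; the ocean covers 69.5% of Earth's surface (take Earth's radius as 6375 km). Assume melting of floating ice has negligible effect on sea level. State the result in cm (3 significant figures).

Teseg: 0.49 × 9.96×10^5 Gt = 4.880×10^17 kg; dividing by ρ_w = 998.3 kg m⁻³ gives 4.889×10^14 m³ of water.
Norard: 0.49 × 1560 Gt = 7.644×10^14 kg; dividing by ρ_w = 998.3 kg m⁻³ gives 7.657×10^11 m³ of water.
The Marith ice shelf system is floating and already displaces its own weight of water, so its melt adds essentially nothing to sea level.
Total added water ≈ 4.896×10^14 m³ over 3.55×10^14 m² → Δh = 1.38 m = 138 cm.

≈ 138 cm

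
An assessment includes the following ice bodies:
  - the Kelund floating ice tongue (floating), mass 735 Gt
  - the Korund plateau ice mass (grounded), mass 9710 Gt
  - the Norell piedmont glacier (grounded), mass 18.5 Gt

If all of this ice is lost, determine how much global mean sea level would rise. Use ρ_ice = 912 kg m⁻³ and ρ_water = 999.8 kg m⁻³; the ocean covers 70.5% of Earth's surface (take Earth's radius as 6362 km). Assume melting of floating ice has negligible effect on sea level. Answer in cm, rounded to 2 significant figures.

≈ 2.7 cm

The Kelund floating ice tongue is floating and already displaces its own weight of water, so its melt adds essentially nothing to sea level.
Korund: 9710 Gt = 9.710×10^15 kg; dividing by ρ_w = 999.8 kg m⁻³ gives 9.712×10^12 m³ of water.
Norell: 18.5 Gt = 1.850×10^13 kg; dividing by ρ_w = 999.8 kg m⁻³ gives 1.850×10^10 m³ of water.
Total added water ≈ 9.730×10^12 m³ over 3.59×10^14 m² → Δh = 0.0271 m = 2.7 cm.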